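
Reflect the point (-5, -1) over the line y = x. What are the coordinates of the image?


Transformation: reflection
Original point: (-5, -1)
Rule for reflection over y = x: (x, y) -> (y, x)
Apply: (-5, -1) -> (-1, -5)
(-1, -5)


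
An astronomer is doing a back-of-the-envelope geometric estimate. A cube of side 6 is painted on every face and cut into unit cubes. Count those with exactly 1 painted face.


Large cube: 6 x 6 x 6, cut into unit cubes.
n = 6, so n - 2 = 4
Cubes with 1 painted face lie in the interior of each face.
A cube has 6 faces; each contributes (n - 2)^2 = 16 such cubes.
Count = 6 * 16 = 96
96 unit cubes


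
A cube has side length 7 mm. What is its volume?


Shape: cube
Side s = 7 mm
Formula: V = s^3
V = 7 * 7 * 7
V = 49 * 7
V = 343
343 mm^3


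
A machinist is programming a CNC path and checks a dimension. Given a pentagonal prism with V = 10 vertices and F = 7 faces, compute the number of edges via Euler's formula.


Polyhedron: pentagonal prism
Euler's formula for convex polyhedra: V - E + F = 2
Given: V = 10 vertices and F = 7 faces
Solve for E:
E = V + F - 2 = 10 + 7 - 2 = 15
15 edges


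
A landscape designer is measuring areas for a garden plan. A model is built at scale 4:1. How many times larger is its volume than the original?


Linear scale factor k = 4
Rule: under a linear scaling by k, volumes scale by k^3.
k^3 = 4 * 4 * 4
k^3 = 16 * 4
k^3 = 64
Volume scales by a factor of 64.
64 (dimensionless)


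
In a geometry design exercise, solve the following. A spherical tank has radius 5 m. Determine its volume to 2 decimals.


Shape: sphere
Radius r = 5 m
Formula: V = (4/3) * pi * r^3
r^3 = 125
(4/3) * 125 = 166.666667
V = 166.666667 * pi
V = 523.6
523.6 m^3


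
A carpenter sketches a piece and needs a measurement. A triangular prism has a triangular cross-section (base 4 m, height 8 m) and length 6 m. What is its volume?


Shape: triangular prism
Triangle base = 4 m, triangle height = 8 m, prism length L = 6 m
Formula: V = (1/2 * b * h_tri) * L
Cross-section area = 0.5 * 4 * 8 = 16
V = 16 * 6
V = 96
96 m^3


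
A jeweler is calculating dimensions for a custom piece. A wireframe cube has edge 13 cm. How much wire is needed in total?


Shape: cube
Side s = 13 cm
A cube has 12 edges, all equal.
Formula: total edge length = 12 * s
Total = 12 * 13
Total = 156
156 cm


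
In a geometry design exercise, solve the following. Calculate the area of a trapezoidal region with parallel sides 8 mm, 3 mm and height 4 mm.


Shape: trapezoid
Parallel sides a = 8 mm, b = 3 mm; Height h = 4 mm
Formula: A = (a + b) * h / 2
a + b = 8 + 3 = 11
A = 11 * 4 / 2
A = 44 / 2
A = 22
22 mm^2


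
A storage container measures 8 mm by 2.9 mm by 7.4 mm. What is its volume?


Shape: rectangular prism
l = 8 mm, w = 2.9 mm, h = 7.4 mm
Formula: V = l * w * h
V = 8 * 2.9 * 7.4
V = 23.2 * 7.4
V = 171.68
171.68 mm^3


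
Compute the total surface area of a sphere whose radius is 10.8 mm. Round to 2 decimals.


Shape: sphere
Radius r = 10.8 mm
Formula: SA = 4 * pi * r^2
r^2 = 116.64
SA = 4 * pi * 116.64
SA = 466.56 * pi
SA = 1465.74
1465.74 mm^2


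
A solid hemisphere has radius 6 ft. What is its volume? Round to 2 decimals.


Shape: hemisphere (half of a sphere)
Radius r = 6 ft
Formula: V = (1/2) * (4/3) * pi * r^3 = (2/3) * pi * r^3
r^3 = 216
(2/3) * 216 = 144
V = 144 * pi
V = 452.39
452.39 ft^3


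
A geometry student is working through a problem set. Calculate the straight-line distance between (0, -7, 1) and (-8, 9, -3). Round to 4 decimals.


3D distance between two points
P1 = (0, -7, 1), P2 = (-8, 9, -3)
Formula: d = sqrt((x2-x1)^2 + (y2-y1)^2 + (z2-z1)^2)
dx = -8 - 0 = -8
dy = 9 - -7 = 16
dz = -3 - 1 = -4
dx^2 + dy^2 + dz^2 = 64 + 256 + 16 = 336
d = sqrt(336)
d = 18.3303
18.3303 units


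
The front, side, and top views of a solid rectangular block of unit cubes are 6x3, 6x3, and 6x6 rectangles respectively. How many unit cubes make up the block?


Orthographic views of a solid rectangular block:
Front view 6 x 3 -> length = 6, height = 3
Side view 6 x 3 -> width = 6, height = 3 (consistent)
Top view 6 x 6 -> confirms length = 6, width = 6
The block is 6 x 6 x 3.
Total unit cubes = 6 * 6 * 3 = 108
108 unit cubes


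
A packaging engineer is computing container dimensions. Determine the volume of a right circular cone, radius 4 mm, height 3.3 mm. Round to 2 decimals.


Shape: cone
Radius r = 4 mm, Height h = 3.3 mm
Formula: V = (1/3) * pi * r^2 * h
r^2 = 16
pi * r^2 * h = pi * 16 * 3.3 = 52.8 * pi
V = 52.8 * pi / 3
V = 55.29
55.29 mm^3


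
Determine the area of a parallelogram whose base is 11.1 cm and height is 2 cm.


Shape: parallelogram
Base b = 11.1 cm, Height h = 2 cm
Formula: A = b * h
A = 11.1 * 2
A = 22.2
22.2 cm^2


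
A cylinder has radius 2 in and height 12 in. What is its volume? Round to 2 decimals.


Shape: cylinder
Radius r = 2 in, Height h = 12 in
Formula: V = pi * r^2 * h
r^2 = 4
V = pi * 4 * 12
V = 48 * pi
V = 150.8
150.8 in^3


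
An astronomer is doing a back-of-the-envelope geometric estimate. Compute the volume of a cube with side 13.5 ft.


Shape: cube
Side s = 13.5 ft
Formula: V = s^3
V = 13.5 * 13.5 * 13.5
V = 182.25 * 13.5
V = 2460.375
2460.375 ft^3


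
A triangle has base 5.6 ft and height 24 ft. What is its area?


Shape: triangle
Base b = 5.6 ft, Height h = 24 ft
Formula: A = (1/2) * b * h
A = 0.5 * 5.6 * 24
A = 0.5 * 134.4
A = 67.2
67.2 ft^2


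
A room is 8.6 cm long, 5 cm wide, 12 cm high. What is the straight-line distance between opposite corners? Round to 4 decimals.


Shape: rectangular box (space diagonal)
l = 8.6 cm, w = 5 cm, h = 12 cm
Visualize: the diagonal of the base, then a right triangle with that diagonal and the height.
Formula: d = sqrt(l^2 + w^2 + h^2)
l^2 + w^2 + h^2 = 73.96 + 25 + 144 = 242.96
d = sqrt(242.96)
d = 15.5872
15.5872 cm


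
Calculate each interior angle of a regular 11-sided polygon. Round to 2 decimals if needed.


Shape: regular hendecagon (11 sides)
Formula: interior angle = (n - 2) * 180 / n
(n - 2) = 9
(n - 2) * 180 = 1620
angle = 1620 / 11
angle = 147.27
147.27 degrees


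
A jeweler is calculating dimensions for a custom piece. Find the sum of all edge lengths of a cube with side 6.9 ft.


Shape: cube
Side s = 6.9 ft
A cube has 12 edges, all equal.
Formula: total edge length = 12 * s
Total = 12 * 6.9
Total = 82.8
82.8 ft


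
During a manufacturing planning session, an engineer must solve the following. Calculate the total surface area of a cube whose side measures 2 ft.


Shape: cube
Side s = 2 ft
A cube has 6 square faces.
Formula: SA = 6 * s^2
s^2 = 4
SA = 6 * 4
SA = 24
24 ft^2


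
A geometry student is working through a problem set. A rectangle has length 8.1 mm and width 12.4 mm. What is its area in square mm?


Shape: rectangle
Length l = 8.1 mm, Width w = 12.4 mm
Formula: A = l * w
A = 8.1 * 12.4
A = 100.44
100.44 mm^2


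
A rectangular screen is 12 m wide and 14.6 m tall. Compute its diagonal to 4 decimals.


Shape: rectangle (diagonal via Pythagoras)
Sides: 12 m and 14.6 m
Formula: d = sqrt(l^2 + w^2)
l^2 = 144, w^2 = 213.16
l^2 + w^2 = 357.16
d = sqrt(357.16)
d = 18.8987
18.8987 m


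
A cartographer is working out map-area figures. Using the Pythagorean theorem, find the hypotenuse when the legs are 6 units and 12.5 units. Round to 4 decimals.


Shape: right triangle
Legs a = 6 units, b = 12.5 units
Formula: c = sqrt(a^2 + b^2)
a^2 = 36, b^2 = 156.25
a^2 + b^2 = 192.25
c = sqrt(192.25)
c = 13.8654
13.8654 units


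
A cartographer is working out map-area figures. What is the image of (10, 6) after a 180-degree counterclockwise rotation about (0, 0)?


Transformation: rotation about the origin
Original point: (10, 6)
Rule for 180 deg: (x, y) -> (-x, -y)
Apply: (10, 6) -> (-10, -6)
(-10, -6)


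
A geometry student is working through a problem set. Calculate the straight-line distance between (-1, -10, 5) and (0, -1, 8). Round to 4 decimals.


3D distance between two points
P1 = (-1, -10, 5), P2 = (0, -1, 8)
Formula: d = sqrt((x2-x1)^2 + (y2-y1)^2 + (z2-z1)^2)
dx = 0 - -1 = 1
dy = -1 - -10 = 9
dz = 8 - 5 = 3
dx^2 + dy^2 + dz^2 = 1 + 81 + 9 = 91
d = sqrt(91)
d = 9.5394
9.5394 units


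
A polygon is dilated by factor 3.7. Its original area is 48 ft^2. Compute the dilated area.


Linear scale factor k = 3.7
Original area = 48 ft^2
Rule: under a linear scaling by k, areas scale by k^2.
k^2 = 3.7^2 = 13.69
New area = 48 * 13.69
New area = 657.12
657.12 ft^2


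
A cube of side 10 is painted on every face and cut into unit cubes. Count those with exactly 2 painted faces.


Large cube: 10 x 10 x 10, cut into unit cubes.
n = 10, so n - 2 = 8
Cubes with 2 painted faces lie along the edges, excluding corners.
A cube has 12 edges; each contributes (n - 2) = 8 such cubes.
Count = 12 * 8 = 96
96 unit cubes


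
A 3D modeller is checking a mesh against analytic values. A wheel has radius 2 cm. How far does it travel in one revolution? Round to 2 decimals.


Shape: circle
Radius r = 2 cm
Formula: C = 2 * pi * r
C = 2 * pi * 2
C = 4 * pi
C = 12.57
12.57 cm


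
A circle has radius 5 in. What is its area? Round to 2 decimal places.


Shape: circle
Radius r = 5 in
Formula: A = pi * r^2
r^2 = 5^2 = 25
A = pi * 25
A = 78.54
78.54 in^2


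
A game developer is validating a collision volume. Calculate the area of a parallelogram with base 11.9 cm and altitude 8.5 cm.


Shape: parallelogram
Base b = 11.9 cm, Height h = 8.5 cm
Formula: A = b * h
A = 11.9 * 8.5
A = 101.15
101.15 cm^2


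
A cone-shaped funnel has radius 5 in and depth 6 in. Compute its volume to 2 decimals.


Shape: cone
Radius r = 5 in, Height h = 6 in
Formula: V = (1/3) * pi * r^2 * h
r^2 = 25
pi * r^2 * h = pi * 25 * 6 = 150 * pi
V = 150 * pi / 3
V = 157.08
157.08 in^3


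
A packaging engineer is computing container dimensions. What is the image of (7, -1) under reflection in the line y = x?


Transformation: reflection
Original point: (7, -1)
Rule for reflection over y = x: (x, y) -> (y, x)
Apply: (7, -1) -> (-1, 7)
(-1, 7)


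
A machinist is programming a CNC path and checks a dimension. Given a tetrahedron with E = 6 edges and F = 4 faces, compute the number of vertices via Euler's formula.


Polyhedron: tetrahedron
Euler's formula for convex polyhedra: V - E + F = 2
Given: E = 6 edges and F = 4 faces
Solve for V:
V = 2 + E - F = 2 + 6 - 4 = 4
4 vertices


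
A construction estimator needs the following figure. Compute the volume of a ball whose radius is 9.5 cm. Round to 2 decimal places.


Shape: sphere
Radius r = 9.5 cm
Formula: V = (4/3) * pi * r^3
r^3 = 857.375
(4/3) * 857.375 = 1143.166667
V = 1143.166667 * pi
V = 3591.36
3591.36 cm^3


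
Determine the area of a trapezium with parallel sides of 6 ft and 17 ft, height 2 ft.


Shape: trapezoid
Parallel sides a = 6 ft, b = 17 ft; Height h = 2 ft
Formula: A = (a + b) * h / 2
a + b = 6 + 17 = 23
A = 23 * 2 / 2
A = 46 / 2
A = 23
23 ft^2


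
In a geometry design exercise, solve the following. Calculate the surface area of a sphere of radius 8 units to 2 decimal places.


Shape: sphere
Radius r = 8 units
Formula: SA = 4 * pi * r^2
r^2 = 64
SA = 4 * pi * 64
SA = 256 * pi
SA = 804.25
804.25 units^2


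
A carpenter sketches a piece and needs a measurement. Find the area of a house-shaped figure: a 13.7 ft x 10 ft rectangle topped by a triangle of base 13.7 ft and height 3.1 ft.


Composite shape: rectangle + triangle
Rectangle area = 13.7 * 10 = 137
Triangle area = 0.5 * 13.7 * 3.1 = 21.235
Total = 137 + 21.235
Total = 158.235
158.235 ft^2


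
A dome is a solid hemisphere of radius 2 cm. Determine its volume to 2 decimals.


Shape: hemisphere (half of a sphere)
Radius r = 2 cm
Formula: V = (1/2) * (4/3) * pi * r^3 = (2/3) * pi * r^3
r^3 = 8
(2/3) * 8 = 5.333333
V = 5.333333 * pi
V = 16.76
16.76 cm^3


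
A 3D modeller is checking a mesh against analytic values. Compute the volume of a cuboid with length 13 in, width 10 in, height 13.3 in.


Shape: rectangular prism
l = 13 in, w = 10 in, h = 13.3 in
Formula: V = l * w * h
V = 13 * 10 * 13.3
V = 130 * 13.3
V = 1729
1729 in^3


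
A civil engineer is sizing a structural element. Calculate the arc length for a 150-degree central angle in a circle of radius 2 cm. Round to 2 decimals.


Shape: circular arc
Radius r = 2 cm, Angle = 150 degrees
Formula: L = (angle/360) * 2 * pi * r
2 * pi * r = 4 * pi
L = (150/360) * 4 * pi
L = 1.666667 * pi
L = 5.24
5.24 cm


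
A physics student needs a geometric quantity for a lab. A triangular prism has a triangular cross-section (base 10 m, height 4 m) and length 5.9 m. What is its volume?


Shape: triangular prism
Triangle base = 10 m, triangle height = 4 m, prism length L = 5.9 m
Formula: V = (1/2 * b * h_tri) * L
Cross-section area = 0.5 * 10 * 4 = 20
V = 20 * 5.9
V = 118
118 m^3


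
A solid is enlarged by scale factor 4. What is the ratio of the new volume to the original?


Linear scale factor k = 4
Rule: under a linear scaling by k, volumes scale by k^3.
k^3 = 4 * 4 * 4
k^3 = 16 * 4
k^3 = 64
Volume scales by a factor of 64.
64 (dimensionless)


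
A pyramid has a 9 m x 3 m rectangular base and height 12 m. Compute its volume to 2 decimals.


Shape: rectangular pyramid
Base: 9 m x 3 m, Height h = 12 m
Formula: V = (1/3) * base_area * h
base_area = 9 * 3 = 27
base_area * h = 27 * 12 = 324
V = 324 / 3
V = 108
108 m^3


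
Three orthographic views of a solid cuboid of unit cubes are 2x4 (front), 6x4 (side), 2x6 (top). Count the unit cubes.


Orthographic views of a solid rectangular block:
Front view 2 x 4 -> length = 2, height = 4
Side view 6 x 4 -> width = 6, height = 4 (consistent)
Top view 2 x 6 -> confirms length = 2, width = 6
The block is 2 x 6 x 4.
Total unit cubes = 2 * 6 * 4 = 48
48 unit cubes


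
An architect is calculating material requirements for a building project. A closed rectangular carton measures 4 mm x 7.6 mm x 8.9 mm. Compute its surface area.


Shape: rectangular prism
l = 4 mm, w = 7.6 mm, h = 8.9 mm
Formula: SA = 2(lw + lh + wh)
lw = 30.4, lh = 35.6, wh = 67.64
lw + lh + wh = 133.64
SA = 2 * 133.64
SA = 267.28
267.28 mm^2


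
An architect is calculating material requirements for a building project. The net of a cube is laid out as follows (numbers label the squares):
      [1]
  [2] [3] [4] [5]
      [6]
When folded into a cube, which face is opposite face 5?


Net: cross layout. Take square 3 as the base (bottom).
Fold the four squares in the horizontal row up around 3: 2 -> left, 4 -> right, 5 wraps to the top.
Fold 1 and 6 up from 3: 1 -> back, 6 -> front.
Opposite pairs are therefore: (1, 6), (2, 4), (3, 5).
Face 5 is opposite face 3.
face 3


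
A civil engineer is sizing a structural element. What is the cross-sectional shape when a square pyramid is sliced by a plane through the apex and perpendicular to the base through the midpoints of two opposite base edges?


Solid: square pyramid
Cutting plane: through the apex and perpendicular to the base through the midpoints of two opposite base edges
Visualize the intersection of the plane with the solid's surface.
The boundary of the cut region is a isosceles triangle.
isosceles triangle


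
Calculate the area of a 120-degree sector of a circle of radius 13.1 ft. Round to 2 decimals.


Shape: circular sector
Radius r = 13.1 ft, Angle = 120 degrees
Formula: A = (angle/360) * pi * r^2
r^2 = 171.61
Fraction of circle = 120/360
A = (120/360) * pi * 171.61
A = 57.203333 * pi
A = 179.71
179.71 ft^2


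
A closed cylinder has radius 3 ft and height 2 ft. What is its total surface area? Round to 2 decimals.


Shape: closed cylinder
Radius r = 3 ft, Height h = 2 ft
Formula: SA = 2*pi*r^2 + 2*pi*r*h = 2*pi*r*(r + h)
r + h = 5
2 * r * (r + h) = 2 * 3 * 5 = 30
SA = 30 * pi
SA = 94.25
94.25 ft^2


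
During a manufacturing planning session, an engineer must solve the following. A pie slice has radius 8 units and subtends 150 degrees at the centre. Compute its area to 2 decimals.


Shape: circular sector
Radius r = 8 units, Angle = 150 degrees
Formula: A = (angle/360) * pi * r^2
r^2 = 64
Fraction of circle = 150/360
A = (150/360) * pi * 64
A = 26.666667 * pi
A = 83.78
83.78 units^2


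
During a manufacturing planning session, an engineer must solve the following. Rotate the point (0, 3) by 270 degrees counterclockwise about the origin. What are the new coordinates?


Transformation: rotation about the origin
Original point: (0, 3)
Rule for 270 deg counterclockwise: (x, y) -> (y, -x)
Apply: (0, 3) -> (3, 0)
(3, 0)


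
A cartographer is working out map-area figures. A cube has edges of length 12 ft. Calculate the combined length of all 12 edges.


Shape: cube
Side s = 12 ft
A cube has 12 edges, all equal.
Formula: total edge length = 12 * s
Total = 12 * 12
Total = 144
144 ft


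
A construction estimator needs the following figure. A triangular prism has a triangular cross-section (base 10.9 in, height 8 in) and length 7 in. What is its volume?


Shape: triangular prism
Triangle base = 10.9 in, triangle height = 8 in, prism length L = 7 in
Formula: V = (1/2 * b * h_tri) * L
Cross-section area = 0.5 * 10.9 * 8 = 43.6
V = 43.6 * 7
V = 305.2
305.2 in^3


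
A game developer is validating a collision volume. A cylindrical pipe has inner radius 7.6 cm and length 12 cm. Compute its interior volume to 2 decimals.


Shape: cylinder
Radius r = 7.6 cm, Height h = 12 cm
Formula: V = pi * r^2 * h
r^2 = 57.76
V = pi * 57.76 * 12
V = 693.12 * pi
V = 2177.5
2177.5 cm^3


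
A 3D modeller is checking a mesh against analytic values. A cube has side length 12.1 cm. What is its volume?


Shape: cube
Side s = 12.1 cm
Formula: V = s^3
V = 12.1 * 12.1 * 12.1
V = 146.41 * 12.1
V = 1771.561
1771.561 cm^3


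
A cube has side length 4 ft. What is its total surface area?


Shape: cube
Side s = 4 ft
A cube has 6 square faces.
Formula: SA = 6 * s^2
s^2 = 16
SA = 6 * 16
SA = 96
96 ft^2


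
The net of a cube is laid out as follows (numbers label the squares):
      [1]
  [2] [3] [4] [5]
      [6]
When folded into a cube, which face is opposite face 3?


Net: cross layout. Take square 3 as the base (bottom).
Fold the four squares in the horizontal row up around 3: 2 -> left, 4 -> right, 5 wraps to the top.
Fold 1 and 6 up from 3: 1 -> back, 6 -> front.
Opposite pairs are therefore: (1, 6), (2, 4), (3, 5).
Face 3 is opposite face 5.
face 5


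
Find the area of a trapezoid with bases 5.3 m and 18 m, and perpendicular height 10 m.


Shape: trapezoid
Parallel sides a = 5.3 m, b = 18 m; Height h = 10 m
Formula: A = (a + b) * h / 2
a + b = 5.3 + 18 = 23.3
A = 23.3 * 10 / 2
A = 233 / 2
A = 116.5
116.5 m^2


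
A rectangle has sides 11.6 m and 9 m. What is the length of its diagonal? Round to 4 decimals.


Shape: rectangle (diagonal via Pythagoras)
Sides: 11.6 m and 9 m
Formula: d = sqrt(l^2 + w^2)
l^2 = 134.56, w^2 = 81
l^2 + w^2 = 215.56
d = sqrt(215.56)
d = 14.682
14.682 m


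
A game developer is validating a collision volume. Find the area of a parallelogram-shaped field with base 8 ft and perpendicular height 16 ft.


Shape: parallelogram
Base b = 8 ft, Height h = 16 ft
Formula: A = b * h
A = 8 * 16
A = 128
128 ft^2


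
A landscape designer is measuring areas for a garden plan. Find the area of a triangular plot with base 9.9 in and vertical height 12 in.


Shape: triangle
Base b = 9.9 in, Height h = 12 in
Formula: A = (1/2) * b * h
A = 0.5 * 9.9 * 12
A = 0.5 * 118.8
A = 59.4
59.4 in^2


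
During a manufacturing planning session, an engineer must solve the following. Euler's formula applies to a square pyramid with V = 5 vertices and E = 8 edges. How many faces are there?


Polyhedron: square pyramid
Euler's formula for convex polyhedra: V - E + F = 2
Given: V = 5 vertices and E = 8 edges
Solve for F:
F = 2 + E - V = 2 + 8 - 5 = 5
5 faces


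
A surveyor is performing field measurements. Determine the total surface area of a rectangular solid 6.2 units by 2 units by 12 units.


Shape: rectangular prism
l = 6.2 units, w = 2 units, h = 12 units
Formula: SA = 2(lw + lh + wh)
lw = 12.4, lh = 74.4, wh = 24
lw + lh + wh = 110.8
SA = 2 * 110.8
SA = 221.6
221.6 units^2


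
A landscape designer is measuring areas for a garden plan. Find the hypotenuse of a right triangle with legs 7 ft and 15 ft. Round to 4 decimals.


Shape: right triangle
Legs a = 7 ft, b = 15 ft
Formula: c = sqrt(a^2 + b^2)
a^2 = 49, b^2 = 225
a^2 + b^2 = 274
c = sqrt(274)
c = 16.5529
16.5529 ft


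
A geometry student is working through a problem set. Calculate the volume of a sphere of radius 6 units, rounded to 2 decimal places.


Shape: sphere
Radius r = 6 units
Formula: V = (4/3) * pi * r^3
r^3 = 216
(4/3) * 216 = 288
V = 288 * pi
V = 904.78
904.78 units^3


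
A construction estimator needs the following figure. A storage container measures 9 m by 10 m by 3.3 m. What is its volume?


Shape: rectangular prism
l = 9 m, w = 10 m, h = 3.3 m
Formula: V = l * w * h
V = 9 * 10 * 3.3
V = 90 * 3.3
V = 297
297 m^3


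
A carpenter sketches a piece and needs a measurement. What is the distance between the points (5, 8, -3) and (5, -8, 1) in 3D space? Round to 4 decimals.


3D distance between two points
P1 = (5, 8, -3), P2 = (5, -8, 1)
Formula: d = sqrt((x2-x1)^2 + (y2-y1)^2 + (z2-z1)^2)
dx = 5 - 5 = 0
dy = -8 - 8 = -16
dz = 1 - -3 = 4
dx^2 + dy^2 + dz^2 = 0 + 256 + 16 = 272
d = sqrt(272)
d = 16.4924
16.4924 units


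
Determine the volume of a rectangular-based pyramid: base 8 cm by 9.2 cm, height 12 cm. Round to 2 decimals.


Shape: rectangular pyramid
Base: 8 cm x 9.2 cm, Height h = 12 cm
Formula: V = (1/3) * base_area * h
base_area = 8 * 9.2 = 73.6
base_area * h = 73.6 * 12 = 883.2
V = 883.2 / 3
V = 294.4
294.4 cm^3


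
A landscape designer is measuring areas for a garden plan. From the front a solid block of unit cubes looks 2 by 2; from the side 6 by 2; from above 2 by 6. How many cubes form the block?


Orthographic views of a solid rectangular block:
Front view 2 x 2 -> length = 2, height = 2
Side view 6 x 2 -> width = 6, height = 2 (consistent)
Top view 2 x 6 -> confirms length = 2, width = 6
The block is 2 x 6 x 2.
Total unit cubes = 2 * 6 * 2 = 24
24 unit cubes


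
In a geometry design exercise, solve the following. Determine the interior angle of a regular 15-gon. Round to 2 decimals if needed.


Shape: regular pentadecagon (15 sides)
Formula: interior angle = (n - 2) * 180 / n
(n - 2) = 13
(n - 2) * 180 = 2340
angle = 2340 / 15
angle = 156
156 degrees


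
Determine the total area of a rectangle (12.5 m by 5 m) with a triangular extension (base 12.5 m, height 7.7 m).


Composite shape: rectangle + triangle
Rectangle area = 12.5 * 5 = 62.5
Triangle area = 0.5 * 12.5 * 7.7 = 48.125
Total = 62.5 + 48.125
Total = 110.625
110.625 m^2


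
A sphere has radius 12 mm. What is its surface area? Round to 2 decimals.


Shape: sphere
Radius r = 12 mm
Formula: SA = 4 * pi * r^2
r^2 = 144
SA = 4 * pi * 144
SA = 576 * pi
SA = 1809.56
1809.56 mm^2


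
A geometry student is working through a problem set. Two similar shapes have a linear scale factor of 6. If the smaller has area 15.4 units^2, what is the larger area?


Linear scale factor k = 6
Original area = 15.4 units^2
Rule: under a linear scaling by k, areas scale by k^2.
k^2 = 6^2 = 36
New area = 15.4 * 36
New area = 554.4
554.4 units^2


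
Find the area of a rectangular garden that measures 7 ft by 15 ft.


Shape: rectangle
Length l = 7 ft, Width w = 15 ft
Formula: A = l * w
A = 7 * 15
A = 105
105 ft^2


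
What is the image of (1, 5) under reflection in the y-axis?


Transformation: reflection
Original point: (1, 5)
Rule for reflection over the y-axis: (x, y) -> (-x, y)
Apply: (1, 5) -> (-1, 5)
(-1, 5)


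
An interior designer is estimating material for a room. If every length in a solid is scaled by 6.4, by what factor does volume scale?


Linear scale factor k = 6.4
Rule: under a linear scaling by k, volumes scale by k^3.
k^3 = 6.4 * 6.4 * 6.4
k^3 = 40.96 * 6.4
k^3 = 262.144
Volume scales by a factor of 262.144.
262.144 (dimensionless)


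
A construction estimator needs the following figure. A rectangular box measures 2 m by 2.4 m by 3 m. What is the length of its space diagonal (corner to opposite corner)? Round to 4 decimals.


Shape: rectangular box (space diagonal)
l = 2 m, w = 2.4 m, h = 3 m
Visualize: the diagonal of the base, then a right triangle with that diagonal and the height.
Formula: d = sqrt(l^2 + w^2 + h^2)
l^2 + w^2 + h^2 = 4 + 5.76 + 9 = 18.76
d = sqrt(18.76)
d = 4.3313
4.3313 m


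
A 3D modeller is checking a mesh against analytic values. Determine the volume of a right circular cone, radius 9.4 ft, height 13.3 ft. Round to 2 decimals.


Shape: cone
Radius r = 9.4 ft, Height h = 13.3 ft
Formula: V = (1/3) * pi * r^2 * h
r^2 = 88.36
pi * r^2 * h = pi * 88.36 * 13.3 = 1175.188 * pi
V = 1175.188 * pi / 3
V = 1230.65
1230.65 ft^3


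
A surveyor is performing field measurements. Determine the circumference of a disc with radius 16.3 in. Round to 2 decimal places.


Shape: circle
Radius r = 16.3 in
Formula: C = 2 * pi * r
C = 2 * pi * 16.3
C = 32.6 * pi
C = 102.42
102.42 in


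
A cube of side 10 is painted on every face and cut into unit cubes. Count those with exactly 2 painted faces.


Large cube: 10 x 10 x 10, cut into unit cubes.
n = 10, so n - 2 = 8
Cubes with 2 painted faces lie along the edges, excluding corners.
A cube has 12 edges; each contributes (n - 2) = 8 such cubes.
Count = 12 * 8 = 96
96 unit cubes


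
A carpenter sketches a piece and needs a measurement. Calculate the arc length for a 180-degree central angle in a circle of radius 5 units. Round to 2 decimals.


Shape: circular arc
Radius r = 5 units, Angle = 180 degrees
Formula: L = (angle/360) * 2 * pi * r
2 * pi * r = 10 * pi
L = (180/360) * 10 * pi
L = 5 * pi
L = 15.71
15.71 units


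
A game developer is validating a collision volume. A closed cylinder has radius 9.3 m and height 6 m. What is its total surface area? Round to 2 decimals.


Shape: closed cylinder
Radius r = 9.3 m, Height h = 6 m
Formula: SA = 2*pi*r^2 + 2*pi*r*h = 2*pi*r*(r + h)
r + h = 15.3
2 * r * (r + h) = 2 * 9.3 * 15.3 = 284.58
SA = 284.58 * pi
SA = 894.03
894.03 m^2


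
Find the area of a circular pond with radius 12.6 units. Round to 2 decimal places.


Shape: circle
Radius r = 12.6 units
Formula: A = pi * r^2
r^2 = 12.6^2 = 158.76
A = pi * 158.76
A = 498.76
498.76 units^2


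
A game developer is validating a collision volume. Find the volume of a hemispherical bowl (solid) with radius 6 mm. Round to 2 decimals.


Shape: hemisphere (half of a sphere)
Radius r = 6 mm
Formula: V = (1/2) * (4/3) * pi * r^3 = (2/3) * pi * r^3
r^3 = 216
(2/3) * 216 = 144
V = 144 * pi
V = 452.39
452.39 mm^3


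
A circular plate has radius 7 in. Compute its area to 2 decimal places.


Shape: circle
Radius r = 7 in
Formula: A = pi * r^2
r^2 = 7^2 = 49
A = pi * 49
A = 153.94
153.94 in^2


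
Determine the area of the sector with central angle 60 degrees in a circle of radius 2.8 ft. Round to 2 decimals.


Shape: circular sector
Radius r = 2.8 ft, Angle = 60 degrees
Formula: A = (angle/360) * pi * r^2
r^2 = 7.84
Fraction of circle = 60/360
A = (60/360) * pi * 7.84
A = 1.306667 * pi
A = 4.11
4.11 ft^2


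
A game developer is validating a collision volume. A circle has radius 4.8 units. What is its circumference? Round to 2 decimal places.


Shape: circle
Radius r = 4.8 units
Formula: C = 2 * pi * r
C = 2 * pi * 4.8
C = 9.6 * pi
C = 30.16
30.16 units


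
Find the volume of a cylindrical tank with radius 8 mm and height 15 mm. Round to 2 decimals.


Shape: cylinder
Radius r = 8 mm, Height h = 15 mm
Formula: V = pi * r^2 * h
r^2 = 64
V = pi * 64 * 15
V = 960 * pi
V = 3015.93
3015.93 mm^3


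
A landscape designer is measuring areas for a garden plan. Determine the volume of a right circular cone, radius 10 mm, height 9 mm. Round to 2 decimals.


Shape: cone
Radius r = 10 mm, Height h = 9 mm
Formula: V = (1/3) * pi * r^2 * h
r^2 = 100
pi * r^2 * h = pi * 100 * 9 = 900 * pi
V = 900 * pi / 3
V = 942.48
942.48 mm^3


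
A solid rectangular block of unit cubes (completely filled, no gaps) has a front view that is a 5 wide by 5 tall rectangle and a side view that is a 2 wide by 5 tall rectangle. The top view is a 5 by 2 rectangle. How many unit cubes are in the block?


Orthographic views of a solid rectangular block:
Front view 5 x 5 -> length = 5, height = 5
Side view 2 x 5 -> width = 2, height = 5 (consistent)
Top view 5 x 2 -> confirms length = 5, width = 2
The block is 5 x 2 x 5.
Total unit cubes = 5 * 2 * 5 = 50
50 unit cubes


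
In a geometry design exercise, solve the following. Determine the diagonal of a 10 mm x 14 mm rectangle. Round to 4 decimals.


Shape: rectangle (diagonal via Pythagoras)
Sides: 10 mm and 14 mm
Formula: d = sqrt(l^2 + w^2)
l^2 = 100, w^2 = 196
l^2 + w^2 = 296
d = sqrt(296)
d = 17.2047
17.2047 mm


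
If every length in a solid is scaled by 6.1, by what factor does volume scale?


Linear scale factor k = 6.1
Rule: under a linear scaling by k, volumes scale by k^3.
k^3 = 6.1 * 6.1 * 6.1
k^3 = 37.21 * 6.1
k^3 = 226.981
Volume scales by a factor of 226.981.
226.981 (dimensionless)


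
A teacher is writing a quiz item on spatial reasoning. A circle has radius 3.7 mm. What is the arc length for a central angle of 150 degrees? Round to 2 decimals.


Shape: circular arc
Radius r = 3.7 mm, Angle = 150 degrees
Formula: L = (angle/360) * 2 * pi * r
2 * pi * r = 7.4 * pi
L = (150/360) * 7.4 * pi
L = 3.083333 * pi
L = 9.69
9.69 mm


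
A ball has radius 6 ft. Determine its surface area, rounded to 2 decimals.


Shape: sphere
Radius r = 6 ft
Formula: SA = 4 * pi * r^2
r^2 = 36
SA = 4 * pi * 36
SA = 144 * pi
SA = 452.39
452.39 ft^2


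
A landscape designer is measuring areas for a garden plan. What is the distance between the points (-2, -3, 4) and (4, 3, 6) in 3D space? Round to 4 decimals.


3D distance between two points
P1 = (-2, -3, 4), P2 = (4, 3, 6)
Formula: d = sqrt((x2-x1)^2 + (y2-y1)^2 + (z2-z1)^2)
dx = 4 - -2 = 6
dy = 3 - -3 = 6
dz = 6 - 4 = 2
dx^2 + dy^2 + dz^2 = 36 + 36 + 4 = 76
d = sqrt(76)
d = 8.7178
8.7178 units


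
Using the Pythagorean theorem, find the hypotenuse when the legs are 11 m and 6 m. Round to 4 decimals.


Shape: right triangle
Legs a = 11 m, b = 6 m
Formula: c = sqrt(a^2 + b^2)
a^2 = 121, b^2 = 36
a^2 + b^2 = 157
c = sqrt(157)
c = 12.53
12.53 m


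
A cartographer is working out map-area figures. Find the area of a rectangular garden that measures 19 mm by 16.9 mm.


Shape: rectangle
Length l = 19 mm, Width w = 16.9 mm
Formula: A = l * w
A = 19 * 16.9
A = 321.1
321.1 mm^2


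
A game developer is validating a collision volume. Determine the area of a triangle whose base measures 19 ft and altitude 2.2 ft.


Shape: triangle
Base b = 19 ft, Height h = 2.2 ft
Formula: A = (1/2) * b * h
A = 0.5 * 19 * 2.2
A = 0.5 * 41.8
A = 20.9
20.9 ft^2


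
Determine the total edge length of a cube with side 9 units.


Shape: cube
Side s = 9 units
A cube has 12 edges, all equal.
Formula: total edge length = 12 * s
Total = 12 * 9
Total = 108
108 units


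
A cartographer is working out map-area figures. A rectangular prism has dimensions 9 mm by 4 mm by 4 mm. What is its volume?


Shape: rectangular prism
l = 9 mm, w = 4 mm, h = 4 mm
Formula: V = l * w * h
V = 9 * 4 * 4
V = 36 * 4
V = 144
144 mm^3


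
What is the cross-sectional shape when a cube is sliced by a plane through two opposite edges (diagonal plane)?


Solid: cube
Cutting plane: through two opposite edges (diagonal plane)
Visualize the intersection of the plane with the solid's surface.
The boundary of the cut region is a rectangle.
rectangle


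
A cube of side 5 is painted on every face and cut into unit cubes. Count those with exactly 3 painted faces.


Large cube: 5 x 5 x 5, cut into unit cubes.
Cubes with 3 painted faces are at the corners. A cube always has 8 corners.
Count = 8
8 unit cubes


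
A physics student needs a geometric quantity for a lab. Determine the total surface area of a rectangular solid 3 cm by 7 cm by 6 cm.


Shape: rectangular prism
l = 3 cm, w = 7 cm, h = 6 cm
Formula: SA = 2(lw + lh + wh)
lw = 21, lh = 18, wh = 42
lw + lh + wh = 81
SA = 2 * 81
SA = 162
162 cm^2


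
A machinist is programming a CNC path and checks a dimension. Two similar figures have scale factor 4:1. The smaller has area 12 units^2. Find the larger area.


Linear scale factor k = 4
Original area = 12 units^2
Rule: under a linear scaling by k, areas scale by k^2.
k^2 = 4^2 = 16
New area = 12 * 16
New area = 192
192 units^2


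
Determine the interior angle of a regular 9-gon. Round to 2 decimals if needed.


Shape: regular nonagon (9 sides)
Formula: interior angle = (n - 2) * 180 / n
(n - 2) = 7
(n - 2) * 180 = 1260
angle = 1260 / 9
angle = 140
140 degrees


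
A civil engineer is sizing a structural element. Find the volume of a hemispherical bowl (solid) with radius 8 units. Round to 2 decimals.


Shape: hemisphere (half of a sphere)
Radius r = 8 units
Formula: V = (1/2) * (4/3) * pi * r^3 = (2/3) * pi * r^3
r^3 = 512
(2/3) * 512 = 341.333333
V = 341.333333 * pi
V = 1072.33
1072.33 units^3


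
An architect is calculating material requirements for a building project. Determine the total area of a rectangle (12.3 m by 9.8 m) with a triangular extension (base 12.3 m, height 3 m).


Composite shape: rectangle + triangle
Rectangle area = 12.3 * 9.8 = 120.54
Triangle area = 0.5 * 12.3 * 3 = 18.45
Total = 120.54 + 18.45
Total = 138.99
138.99 m^2


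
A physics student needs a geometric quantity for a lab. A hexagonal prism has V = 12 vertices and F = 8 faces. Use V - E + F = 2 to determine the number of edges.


Polyhedron: hexagonal prism
Euler's formula for convex polyhedra: V - E + F = 2
Given: V = 12 vertices and F = 8 faces
Solve for E:
E = V + F - 2 = 12 + 8 - 2 = 18
18 edges


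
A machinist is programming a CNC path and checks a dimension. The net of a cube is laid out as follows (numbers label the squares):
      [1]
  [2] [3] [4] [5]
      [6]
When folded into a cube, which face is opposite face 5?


Net: cross layout. Take square 3 as the base (bottom).
Fold the four squares in the horizontal row up around 3: 2 -> left, 4 -> right, 5 wraps to the top.
Fold 1 and 6 up from 3: 1 -> back, 6 -> front.
Opposite pairs are therefore: (1, 6), (2, 4), (3, 5).
Face 5 is opposite face 3.
face 3


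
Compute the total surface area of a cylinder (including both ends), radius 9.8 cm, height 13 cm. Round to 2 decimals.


Shape: closed cylinder
Radius r = 9.8 cm, Height h = 13 cm
Formula: SA = 2*pi*r^2 + 2*pi*r*h = 2*pi*r*(r + h)
r + h = 22.8
2 * r * (r + h) = 2 * 9.8 * 22.8 = 446.88
SA = 446.88 * pi
SA = 1403.91
1403.91 cm^2


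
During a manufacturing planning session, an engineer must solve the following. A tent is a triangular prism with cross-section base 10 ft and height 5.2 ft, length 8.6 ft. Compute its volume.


Shape: triangular prism
Triangle base = 10 ft, triangle height = 5.2 ft, prism length L = 8.6 ft
Formula: V = (1/2 * b * h_tri) * L
Cross-section area = 0.5 * 10 * 5.2 = 26
V = 26 * 8.6
V = 223.6
223.6 ft^3


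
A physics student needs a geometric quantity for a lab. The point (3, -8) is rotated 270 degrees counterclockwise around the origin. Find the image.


Transformation: rotation about the origin
Original point: (3, -8)
Rule for 270 deg counterclockwise: (x, y) -> (y, -x)
Apply: (3, -8) -> (-8, -3)
(-8, -3)


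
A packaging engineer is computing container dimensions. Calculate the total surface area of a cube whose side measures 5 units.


Shape: cube
Side s = 5 units
A cube has 6 square faces.
Formula: SA = 6 * s^2
s^2 = 25
SA = 6 * 25
SA = 150
150 units^2


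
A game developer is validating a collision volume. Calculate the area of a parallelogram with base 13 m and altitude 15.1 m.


Shape: parallelogram
Base b = 13 m, Height h = 15.1 m
Formula: A = b * h
A = 13 * 15.1
A = 196.3
196.3 m^2


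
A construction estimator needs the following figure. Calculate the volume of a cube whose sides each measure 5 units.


Shape: cube
Side s = 5 units
Formula: V = s^3
V = 5 * 5 * 5
V = 25 * 5
V = 125
125 units^3


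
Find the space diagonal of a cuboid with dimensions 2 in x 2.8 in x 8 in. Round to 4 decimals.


Shape: rectangular box (space diagonal)
l = 2 in, w = 2.8 in, h = 8 in
Visualize: the diagonal of the base, then a right triangle with that diagonal and the height.
Formula: d = sqrt(l^2 + w^2 + h^2)
l^2 + w^2 + h^2 = 4 + 7.84 + 64 = 75.84
d = sqrt(75.84)
d = 8.7086
8.7086 in


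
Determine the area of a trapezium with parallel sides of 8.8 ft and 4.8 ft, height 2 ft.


Shape: trapezoid
Parallel sides a = 8.8 ft, b = 4.8 ft; Height h = 2 ft
Formula: A = (a + b) * h / 2
a + b = 8.8 + 4.8 = 13.6
A = 13.6 * 2 / 2
A = 27.2 / 2
A = 13.6
13.6 ft^2


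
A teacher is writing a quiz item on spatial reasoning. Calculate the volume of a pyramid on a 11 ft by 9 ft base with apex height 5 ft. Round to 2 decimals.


Shape: rectangular pyramid
Base: 11 ft x 9 ft, Height h = 5 ft
Formula: V = (1/3) * base_area * h
base_area = 11 * 9 = 99
base_area * h = 99 * 5 = 495
V = 495 / 3
V = 165
165 ft^3


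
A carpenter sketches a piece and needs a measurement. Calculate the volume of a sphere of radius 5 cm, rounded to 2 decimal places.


Shape: sphere
Radius r = 5 cm
Formula: V = (4/3) * pi * r^3
r^3 = 125
(4/3) * 125 = 166.666667
V = 166.666667 * pi
V = 523.6
523.6 cm^3


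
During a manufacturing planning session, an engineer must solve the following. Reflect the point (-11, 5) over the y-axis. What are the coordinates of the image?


Transformation: reflection
Original point: (-11, 5)
Rule for reflection over the y-axis: (x, y) -> (-x, y)
Apply: (-11, 5) -> (11, 5)
(11, 5)


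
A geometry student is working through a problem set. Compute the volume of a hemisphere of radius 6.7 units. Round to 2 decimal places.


Shape: hemisphere (half of a sphere)
Radius r = 6.7 units
Formula: V = (1/2) * (4/3) * pi * r^3 = (2/3) * pi * r^3
r^3 = 300.763
(2/3) * 300.763 = 200.508667
V = 200.508667 * pi
V = 629.92
629.92 units^3


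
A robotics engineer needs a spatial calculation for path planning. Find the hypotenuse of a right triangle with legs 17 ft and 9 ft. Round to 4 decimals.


Shape: right triangle
Legs a = 17 ft, b = 9 ft
Formula: c = sqrt(a^2 + b^2)
a^2 = 289, b^2 = 81
a^2 + b^2 = 370
c = sqrt(370)
c = 19.2354
19.2354 ft


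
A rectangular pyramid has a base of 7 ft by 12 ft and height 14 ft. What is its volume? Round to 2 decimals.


Shape: rectangular pyramid
Base: 7 ft x 12 ft, Height h = 14 ft
Formula: V = (1/3) * base_area * h
base_area = 7 * 12 = 84
base_area * h = 84 * 14 = 1176
V = 1176 / 3
V = 392
392 ft^3


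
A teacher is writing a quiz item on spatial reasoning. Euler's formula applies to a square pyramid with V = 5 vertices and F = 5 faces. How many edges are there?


Polyhedron: square pyramid
Euler's formula for convex polyhedra: V - E + F = 2
Given: V = 5 vertices and F = 5 faces
Solve for E:
E = V + F - 2 = 5 + 5 - 2 = 8
8 edges


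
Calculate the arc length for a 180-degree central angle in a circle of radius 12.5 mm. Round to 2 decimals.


Shape: circular arc
Radius r = 12.5 mm, Angle = 180 degrees
Formula: L = (angle/360) * 2 * pi * r
2 * pi * r = 25 * pi
L = (180/360) * 25 * pi
L = 12.5 * pi
L = 39.27
39.27 mm


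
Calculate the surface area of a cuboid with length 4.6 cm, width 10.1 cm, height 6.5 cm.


Shape: rectangular prism
l = 4.6 cm, w = 10.1 cm, h = 6.5 cm
Formula: SA = 2(lw + lh + wh)
lw = 46.46, lh = 29.9, wh = 65.65
lw + lh + wh = 142.01
SA = 2 * 142.01
SA = 284.02
284.02 cm^2
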